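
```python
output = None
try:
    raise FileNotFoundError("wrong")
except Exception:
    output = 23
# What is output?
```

Step-by-step execution trace:
1. `raise FileNotFoundError(...)` raises FileNotFoundError.
2. `except Exception` matches (FileNotFoundError is a subclass of Exception) → output = 23.
Result: 23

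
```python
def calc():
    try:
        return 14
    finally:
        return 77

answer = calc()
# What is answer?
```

Step-by-step execution trace:
1. `calc()` enters try: `return 14` sets pending return value 14.
2. Before returning, `finally: return 77` runs and overrides the pending return.
3. calc() returns 77 → answer = 77.
Result: 77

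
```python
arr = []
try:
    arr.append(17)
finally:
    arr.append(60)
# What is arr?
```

Step-by-step execution trace:
1. try: `arr.append(17)` → arr = [17].
2. The try body completes without raising.
3. finally always runs: `arr.append(60)` → arr = [17, 60].
Result: [17, 60]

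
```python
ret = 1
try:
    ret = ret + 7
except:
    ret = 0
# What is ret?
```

Step-by-step execution trace:
1. ret starts at 1.
2. try: `ret = ret + 7` → ret = 8. No exception raised.
3. `except` is skipped.
Result: 8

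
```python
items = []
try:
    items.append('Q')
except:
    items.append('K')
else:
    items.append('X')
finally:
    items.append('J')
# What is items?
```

Step-by-step execution trace:
1. try: `items.append('Q')` → items = ['Q']. No exception raised.
2. `except` is skipped.
3. `else` runs: `items.append('X')` → items = ['Q', 'X'].
4. `finally` always runs: `items.append('J')` → items = ['Q', 'X', 'J'].
Result: ['Q', 'X', 'J']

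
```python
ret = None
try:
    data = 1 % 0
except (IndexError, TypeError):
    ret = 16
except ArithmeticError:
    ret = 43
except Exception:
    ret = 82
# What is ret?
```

Step-by-step execution trace:
1. `data = 1 % 0` raises ZeroDivisionError.
2. `except (IndexError, TypeError)` does not match ZeroDivisionError; skipped.
3. `except ArithmeticError` matches (ZeroDivisionError is a subclass of ArithmeticError) → ret = 43.
4. `except Exception` is not reached.
Result: 43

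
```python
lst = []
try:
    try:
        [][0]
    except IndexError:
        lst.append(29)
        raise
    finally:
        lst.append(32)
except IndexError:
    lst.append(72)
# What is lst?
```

Step-by-step execution trace:
1. Inner try: `[][0]` raises IndexError.
2. Inner `except IndexError` matches → `lst.append(29)` → lst = [29].
3. bare `raise` re-raises IndexError.
4. Inner `finally` runs during unwinding: `lst.append(32)` → lst = [29, 32].
5. Outer `except IndexError` matches → `lst.append(72)` → lst = [29, 32, 72].
Result: [29, 32, 72]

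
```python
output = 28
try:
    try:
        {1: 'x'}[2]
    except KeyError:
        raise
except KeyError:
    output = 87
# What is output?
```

Step-by-step execution trace:
1. Inner try: `{1: 'x'}[2]` raises KeyError.
2. Inner `except KeyError` matches; bare `raise` re-raises the same KeyError.
3. Outer `except KeyError` matches → output = 87.
Result: 87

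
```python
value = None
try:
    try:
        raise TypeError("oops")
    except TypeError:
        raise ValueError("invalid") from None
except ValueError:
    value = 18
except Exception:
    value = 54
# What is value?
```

Step-by-step execution trace:
1. Inner try raises TypeError; inner `except TypeError` catches it.
2. `raise ValueError(...) from None` raises ValueError (from None suppresses __context__, but the active exception is still ValueError).
3. Outer `except ValueError` matches → value = 18.
4. `except Exception` is not reached.
Result: 18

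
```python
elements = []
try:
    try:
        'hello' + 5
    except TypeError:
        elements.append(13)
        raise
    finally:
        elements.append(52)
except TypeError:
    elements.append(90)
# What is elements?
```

Step-by-step execution trace:
1. Inner try: `'hello' + 5` raises TypeError.
2. Inner `except TypeError` matches → `elements.append(13)` → elements = [13].
3. bare `raise` re-raises TypeError.
4. Inner `finally` runs during unwinding: `elements.append(52)` → elements = [13, 52].
5. Outer `except TypeError` matches → `elements.append(90)` → elements = [13, 52, 90].
Result: [13, 52, 90]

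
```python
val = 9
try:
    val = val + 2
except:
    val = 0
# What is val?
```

Step-by-step execution trace:
1. val starts at 9.
2. try: `val = val + 2` → val = 11. No exception raised.
3. `except` is skipped.
Result: 11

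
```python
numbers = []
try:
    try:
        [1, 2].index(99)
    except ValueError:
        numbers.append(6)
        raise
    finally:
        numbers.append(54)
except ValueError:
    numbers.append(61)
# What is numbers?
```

Step-by-step execution trace:
1. Inner try: `[1, 2].index(99)` raises ValueError.
2. Inner `except ValueError` matches → `numbers.append(6)` → numbers = [6].
3. bare `raise` re-raises ValueError.
4. Inner `finally` runs during unwinding: `numbers.append(54)` → numbers = [6, 54].
5. Outer `except ValueError` matches → `numbers.append(61)` → numbers = [6, 54, 61].
Result: [6, 54, 61]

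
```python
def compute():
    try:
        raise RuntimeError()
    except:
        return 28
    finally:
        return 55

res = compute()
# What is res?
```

Step-by-step execution trace:
1. `compute()` enters try: `raise RuntimeError()` raises RuntimeError.
2. bare `except` matches → `return 28` sets pending return value 28.
3. Before returning, `finally: return 55` runs and overrides the pending return.
4. compute() returns 55 → res = 55.
Result: 55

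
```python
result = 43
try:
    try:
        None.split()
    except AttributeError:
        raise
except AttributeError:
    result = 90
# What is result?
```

Step-by-step execution trace:
1. Inner try: `None.split()` raises AttributeError.
2. Inner `except AttributeError` matches; bare `raise` re-raises the same AttributeError.
3. Outer `except AttributeError` matches → result = 90.
Result: 90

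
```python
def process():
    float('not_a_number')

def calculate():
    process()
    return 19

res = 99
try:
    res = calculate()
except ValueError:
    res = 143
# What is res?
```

Step-by-step execution trace:
1. res starts at 99.
2. try: `calculate()` calls `process()`.
3. `process()` evaluates `float('not_a_number')`, which raises ValueError; it propagates through calculate (uncaught).
4. `return 19` in calculate is not reached; the assignment to res does not complete.
5. `except ValueError` matches → res = 143.
Result: 143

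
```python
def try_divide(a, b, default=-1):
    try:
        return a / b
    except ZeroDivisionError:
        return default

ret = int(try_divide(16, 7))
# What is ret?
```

Step-by-step execution trace:
1. `try_divide(16, 7)` enters try: `return 16 / 7` → returns 2.2857142857142856. No exception raised.
2. `except ZeroDivisionError` is skipped.
3. `int(2.2857142857142856)` → 2 → ret = 2.
Result: 2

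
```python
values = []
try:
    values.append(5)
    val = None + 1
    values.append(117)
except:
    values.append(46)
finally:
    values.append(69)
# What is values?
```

Step-by-step execution trace:
1. try: `values.append(5)` → values = [5].
2. `val = None + 1` raises TypeError; `values.append(117)` is not reached.
3. bare `except` matches → `values.append(46)` → values = [5, 46].
4. finally always runs: `values.append(69)` → values = [5, 46, 69].
Result: [5, 46, 69]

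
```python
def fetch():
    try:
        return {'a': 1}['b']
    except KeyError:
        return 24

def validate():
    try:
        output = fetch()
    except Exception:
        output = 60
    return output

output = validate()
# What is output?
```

Step-by-step execution trace:
1. `validate()` calls `fetch()`.
2. In fetch: `{'a': 1}['b']` raises KeyError; `except KeyError` catches it → returns 24.
3. In validate: `output = fetch()` → output = 24. No exception reaches validate.
4. `except Exception` is skipped; validate returns 24.
5. output = 24.
Result: 24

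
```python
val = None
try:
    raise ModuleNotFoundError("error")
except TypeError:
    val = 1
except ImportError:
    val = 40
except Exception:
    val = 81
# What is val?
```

Step-by-step execution trace:
1. `raise ModuleNotFoundError(...)` raises ModuleNotFoundError.
2. `except TypeError` does not match (ModuleNotFoundError is not a subclass of TypeError); skipped.
3. `except ImportError` matches (ModuleNotFoundError is a subclass of ImportError) → val = 40.
4. `except Exception` is not reached.
Result: 40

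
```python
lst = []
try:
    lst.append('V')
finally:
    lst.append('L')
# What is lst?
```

Step-by-step execution trace:
1. try: `lst.append('V')` → lst = ['V'].
2. The try body completes without raising.
3. finally always runs: `lst.append('L')` → lst = ['V', 'L'].
Result: ['V', 'L']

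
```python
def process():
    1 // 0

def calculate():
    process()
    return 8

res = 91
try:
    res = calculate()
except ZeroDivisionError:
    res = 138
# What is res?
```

Step-by-step execution trace:
1. res starts at 91.
2. try: `calculate()` calls `process()`.
3. `process()` evaluates `1 // 0`, which raises ZeroDivisionError; it propagates through calculate (uncaught).
4. `return 8` in calculate is not reached; the assignment to res does not complete.
5. `except ZeroDivisionError` matches → res = 138.
Result: 138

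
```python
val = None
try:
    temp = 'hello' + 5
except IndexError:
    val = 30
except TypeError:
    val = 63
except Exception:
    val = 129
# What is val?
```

Step-by-step execution trace:
1. `temp = 'hello' + 5` raises TypeError.
2. `except IndexError` does not match TypeError; skipped.
3. `except TypeError` matches → val = 63.
4. Remaining except clauses are skipped.
Result: 63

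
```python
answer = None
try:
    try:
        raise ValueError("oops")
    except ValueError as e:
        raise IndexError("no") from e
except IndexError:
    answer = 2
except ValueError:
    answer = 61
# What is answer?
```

Step-by-step execution trace:
1. Inner try raises ValueError; inner `except ValueError as e` catches it.
2. `raise IndexError(...) from e` raises IndexError (ValueError is attached as __cause__, but only IndexError is active).
3. Outer `except IndexError` matches → answer = 2.
4. `except ValueError` is not reached.
Result: 2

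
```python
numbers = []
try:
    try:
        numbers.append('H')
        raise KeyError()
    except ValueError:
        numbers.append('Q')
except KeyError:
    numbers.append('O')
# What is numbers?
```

Step-by-step execution trace:
1. Inner try: `numbers.append('H')` → numbers = ['H'].
2. `raise KeyError()` raises KeyError.
3. Inner `except ValueError` does not match KeyError; exception propagates to outer try.
4. Outer `except KeyError` matches → `numbers.append('O')` → numbers = ['H', 'O'].
Result: ['H', 'O']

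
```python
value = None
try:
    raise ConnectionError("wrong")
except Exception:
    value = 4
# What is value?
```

Step-by-step execution trace:
1. `raise ConnectionError(...)` raises ConnectionError.
2. `except Exception` matches (ConnectionError is a subclass of Exception) → value = 4.
Result: 4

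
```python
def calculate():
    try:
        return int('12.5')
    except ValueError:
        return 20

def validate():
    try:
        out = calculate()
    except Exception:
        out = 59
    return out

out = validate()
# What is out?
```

Step-by-step execution trace:
1. `validate()` calls `calculate()`.
2. In calculate: `int('12.5')` raises ValueError; `except ValueError` catches it → returns 20.
3. In validate: `out = calculate()` → out = 20. No exception reaches validate.
4. `except Exception` is skipped; validate returns 20.
5. out = 20.
Result: 20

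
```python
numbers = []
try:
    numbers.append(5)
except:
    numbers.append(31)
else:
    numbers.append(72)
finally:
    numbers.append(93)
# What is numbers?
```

Step-by-step execution trace:
1. try: `numbers.append(5)` → numbers = [5]. No exception raised.
2. `except` is skipped.
3. `else` runs: `numbers.append(72)` → numbers = [5, 72].
4. `finally` always runs: `numbers.append(93)` → numbers = [5, 72, 93].
Result: [5, 72, 93]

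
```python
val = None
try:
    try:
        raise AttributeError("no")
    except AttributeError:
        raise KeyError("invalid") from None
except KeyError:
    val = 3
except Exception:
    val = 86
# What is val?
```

Step-by-step execution trace:
1. Inner try raises AttributeError; inner `except AttributeError` catches it.
2. `raise KeyError(...) from None` raises KeyError (from None suppresses __context__, but the active exception is still KeyError).
3. Outer `except KeyError` matches → val = 3.
4. `except Exception` is not reached.
Result: 3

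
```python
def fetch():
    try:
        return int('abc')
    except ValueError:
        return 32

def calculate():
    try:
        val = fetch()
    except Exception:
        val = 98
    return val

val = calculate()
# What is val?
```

Step-by-step execution trace:
1. `calculate()` calls `fetch()`.
2. In fetch: `int('abc')` raises ValueError; `except ValueError` catches it → returns 32.
3. In calculate: `val = fetch()` → val = 32. No exception reaches calculate.
4. `except Exception` is skipped; calculate returns 32.
5. val = 32.
Result: 32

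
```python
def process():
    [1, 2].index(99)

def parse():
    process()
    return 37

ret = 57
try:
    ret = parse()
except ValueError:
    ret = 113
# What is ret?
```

Step-by-step execution trace:
1. ret starts at 57.
2. try: `parse()` calls `process()`.
3. `process()` evaluates `[1, 2].index(99)`, which raises ValueError; it propagates through parse (uncaught).
4. `return 37` in parse is not reached; the assignment to ret does not complete.
5. `except ValueError` matches → ret = 113.
Result: 113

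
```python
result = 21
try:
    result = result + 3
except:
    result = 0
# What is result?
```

Step-by-step execution trace:
1. result starts at 21.
2. try: `result = result + 3` → result = 24. No exception raised.
3. `except` is skipped.
Result: 24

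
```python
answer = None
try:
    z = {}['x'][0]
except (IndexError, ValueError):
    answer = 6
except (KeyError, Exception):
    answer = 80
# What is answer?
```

Step-by-step execution trace:
1. `z = {}['x'][0]` raises KeyError.
2. `except (IndexError, ValueError)` does not match KeyError; skipped.
3. `except (KeyError, Exception)` matches (KeyError is in the tuple) → answer = 80.
Result: 80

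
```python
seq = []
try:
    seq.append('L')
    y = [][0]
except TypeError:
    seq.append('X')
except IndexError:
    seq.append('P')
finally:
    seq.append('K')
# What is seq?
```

Step-by-step execution trace:
1. try: `seq.append('L')` → seq = ['L'].
2. `y = [][0]` raises IndexError.
3. `except TypeError` does not match IndexError; skipped.
4. `except IndexError` matches → `seq.append('P')` → seq = ['L', 'P'].
5. finally always runs: `seq.append('K')` → seq = ['L', 'P', 'K'].
Result: ['L', 'P', 'K']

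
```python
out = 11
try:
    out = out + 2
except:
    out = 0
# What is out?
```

Step-by-step execution trace:
1. out starts at 11.
2. try: `out = out + 2` → out = 13. No exception raised.
3. `except` is skipped.
Result: 13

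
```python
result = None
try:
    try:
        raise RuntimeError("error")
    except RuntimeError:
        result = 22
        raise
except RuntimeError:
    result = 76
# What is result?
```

Step-by-step execution trace:
1. Inner try: `raise RuntimeError("error")` raises RuntimeError.
2. Inner `except RuntimeError` matches → result = 22.
3. bare `raise` re-raises the same RuntimeError.
4. Outer `except RuntimeError` matches → result = 76.
Result: 76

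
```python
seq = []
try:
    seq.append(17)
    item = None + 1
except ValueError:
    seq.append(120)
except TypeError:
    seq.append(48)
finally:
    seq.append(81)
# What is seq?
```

Step-by-step execution trace:
1. try: `seq.append(17)` → seq = [17].
2. `item = None + 1` raises TypeError.
3. `except ValueError` does not match TypeError; skipped.
4. `except TypeError` matches → `seq.append(48)` → seq = [17, 48].
5. finally always runs: `seq.append(81)` → seq = [17, 48, 81].
Result: [17, 48, 81]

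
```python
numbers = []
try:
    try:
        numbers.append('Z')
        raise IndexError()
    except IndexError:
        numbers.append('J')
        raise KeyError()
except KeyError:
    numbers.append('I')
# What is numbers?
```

Step-by-step execution trace:
1. Inner try: `numbers.append('Z')` → numbers = ['Z'].
2. `raise IndexError()` raises IndexError.
3. Inner `except IndexError` matches → `numbers.append('J')` → numbers = ['Z', 'J'].
4. `raise KeyError()` raises KeyError; propagates to outer try.
5. Outer `except KeyError` matches → `numbers.append('I')` → numbers = ['Z', 'J', 'I'].
Result: ['Z', 'J', 'I']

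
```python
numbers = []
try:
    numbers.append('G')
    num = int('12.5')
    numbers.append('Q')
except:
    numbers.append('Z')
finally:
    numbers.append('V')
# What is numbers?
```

Step-by-step execution trace:
1. try: `numbers.append('G')` → numbers = ['G'].
2. `num = int('12.5')` raises ValueError; `numbers.append('Q')` is not reached.
3. bare `except` matches → `numbers.append('Z')` → numbers = ['G', 'Z'].
4. finally always runs: `numbers.append('V')` → numbers = ['G', 'Z', 'V'].
Result: ['G', 'Z', 'V']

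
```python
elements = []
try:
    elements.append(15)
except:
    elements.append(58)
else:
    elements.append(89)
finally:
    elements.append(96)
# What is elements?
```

Step-by-step execution trace:
1. try: `elements.append(15)` → elements = [15]. No exception raised.
2. `except` is skipped.
3. `else` runs: `elements.append(89)` → elements = [15, 89].
4. `finally` always runs: `elements.append(96)` → elements = [15, 89, 96].
Result: [15, 89, 96]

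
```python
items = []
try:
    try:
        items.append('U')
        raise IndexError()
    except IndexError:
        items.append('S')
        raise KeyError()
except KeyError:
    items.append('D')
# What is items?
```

Step-by-step execution trace:
1. Inner try: `items.append('U')` → items = ['U'].
2. `raise IndexError()` raises IndexError.
3. Inner `except IndexError` matches → `items.append('S')` → items = ['U', 'S'].
4. `raise KeyError()` raises KeyError; propagates to outer try.
5. Outer `except KeyError` matches → `items.append('D')` → items = ['U', 'S', 'D'].
Result: ['U', 'S', 'D']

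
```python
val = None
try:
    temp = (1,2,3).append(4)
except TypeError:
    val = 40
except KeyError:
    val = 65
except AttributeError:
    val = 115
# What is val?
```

Step-by-step execution trace:
1. `temp = (1,2,3).append(4)` raises AttributeError.
2. `except TypeError` does not match AttributeError; skipped.
3. `except KeyError` does not match AttributeError; skipped.
4. `except AttributeError` matches → val = 115.
Result: 115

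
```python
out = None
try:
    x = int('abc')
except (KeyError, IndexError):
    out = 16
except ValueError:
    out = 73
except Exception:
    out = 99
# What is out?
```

Step-by-step execution trace:
1. `x = int('abc')` raises ValueError.
2. `except (KeyError, IndexError)` does not match ValueError; skipped.
3. `except ValueError` matches (exact type match) → out = 73.
4. `except Exception` is not reached.
Result: 73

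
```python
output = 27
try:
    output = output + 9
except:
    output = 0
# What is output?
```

Step-by-step execution trace:
1. output starts at 27.
2. try: `output = output + 9` → output = 36. No exception raised.
3. `except` is skipped.
Result: 36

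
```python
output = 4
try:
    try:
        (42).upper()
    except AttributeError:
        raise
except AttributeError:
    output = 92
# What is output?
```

Step-by-step execution trace:
1. Inner try: `(42).upper()` raises AttributeError.
2. Inner `except AttributeError` matches; bare `raise` re-raises the same AttributeError.
3. Outer `except AttributeError` matches → output = 92.
Result: 92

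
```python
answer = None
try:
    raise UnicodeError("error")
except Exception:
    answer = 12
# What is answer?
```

Step-by-step execution trace:
1. `raise UnicodeError(...)` raises UnicodeError.
2. `except Exception` matches (UnicodeError is a subclass of Exception) → answer = 12.
Result: 12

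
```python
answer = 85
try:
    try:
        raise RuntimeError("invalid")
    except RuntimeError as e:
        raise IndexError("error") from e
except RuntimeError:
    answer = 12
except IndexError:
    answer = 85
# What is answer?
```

Step-by-step execution trace:
1. Inner try raises RuntimeError; inner `except RuntimeError as e` catches it.
2. `raise IndexError(...) from e` raises IndexError (RuntimeError is attached as __cause__, but only IndexError is active).
3. Outer `except RuntimeError` does not match IndexError; skipped.
4. Outer `except IndexError` matches → answer = 85.
Result: 85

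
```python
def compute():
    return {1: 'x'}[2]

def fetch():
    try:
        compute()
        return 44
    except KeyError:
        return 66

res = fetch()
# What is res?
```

Step-by-step execution trace:
1. `fetch()` calls `compute()`.
2. `compute()` evaluates `{1: 'x'}[2]`, which raises KeyError; it propagates to the caller.
3. `return 44` is not reached.
4. `except KeyError` in fetch matches → returns 66.
5. res = 66.
Result: 66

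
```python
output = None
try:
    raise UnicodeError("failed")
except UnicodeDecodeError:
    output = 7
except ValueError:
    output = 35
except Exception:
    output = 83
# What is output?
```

Step-by-step execution trace:
1. `raise UnicodeError(...)` raises UnicodeError.
2. `except UnicodeDecodeError` does not match (UnicodeError is not a subclass of UnicodeDecodeError); skipped.
3. `except ValueError` matches (UnicodeError is a subclass of ValueError) → output = 35.
4. `except Exception` is not reached.
Result: 35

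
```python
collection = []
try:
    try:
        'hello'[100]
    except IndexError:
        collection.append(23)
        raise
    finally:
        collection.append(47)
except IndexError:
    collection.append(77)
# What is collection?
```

Step-by-step execution trace:
1. Inner try: `'hello'[100]` raises IndexError.
2. Inner `except IndexError` matches → `collection.append(23)` → collection = [23].
3. bare `raise` re-raises IndexError.
4. Inner `finally` runs during unwinding: `collection.append(47)` → collection = [23, 47].
5. Outer `except IndexError` matches → `collection.append(77)` → collection = [23, 47, 77].
Result: [23, 47, 77]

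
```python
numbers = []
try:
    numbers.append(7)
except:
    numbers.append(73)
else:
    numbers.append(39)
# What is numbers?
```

Step-by-step execution trace:
1. try: `numbers.append(7)` → numbers = [7]. No exception raised.
2. `except` is skipped.
3. `else` runs (try completed without exception): `numbers.append(39)` → numbers = [7, 39].
Result: [7, 39]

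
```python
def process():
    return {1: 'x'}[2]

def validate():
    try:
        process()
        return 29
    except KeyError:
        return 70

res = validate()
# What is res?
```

Step-by-step execution trace:
1. `validate()` calls `process()`.
2. `process()` evaluates `{1: 'x'}[2]`, which raises KeyError; it propagates to the caller.
3. `return 29` is not reached.
4. `except KeyError` in validate matches → returns 70.
5. res = 70.
Result: 70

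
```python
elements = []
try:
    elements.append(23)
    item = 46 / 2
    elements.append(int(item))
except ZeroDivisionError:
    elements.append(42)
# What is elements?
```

Step-by-step execution trace:
1. try: `elements.append(23)` → elements = [23].
2. `item = 46 / 2` → item = 23.0. No exception raised.
3. `elements.append(int(item))` → elements = [23, 23].
4. `except ZeroDivisionError` is skipped (no exception was raised).
Result: [23, 23]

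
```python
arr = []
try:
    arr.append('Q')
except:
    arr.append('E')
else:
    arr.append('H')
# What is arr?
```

Step-by-step execution trace:
1. try: `arr.append('Q')` → arr = ['Q']. No exception raised.
2. `except` is skipped.
3. `else` runs (try completed without exception): `arr.append('H')` → arr = ['Q', 'H'].
Result: ['Q', 'H']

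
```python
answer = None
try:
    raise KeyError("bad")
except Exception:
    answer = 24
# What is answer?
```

Step-by-step execution trace:
1. `raise KeyError(...)` raises KeyError.
2. `except Exception` matches (KeyError is a subclass of Exception) → answer = 24.
Result: 24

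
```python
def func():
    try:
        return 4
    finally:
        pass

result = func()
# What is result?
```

Step-by-step execution trace:
1. `func()` enters try: `return 4` sets pending return value 4.
2. Before returning, `finally: pass` runs (no effect).
3. func() returns 4 → result = 4.
Result: 4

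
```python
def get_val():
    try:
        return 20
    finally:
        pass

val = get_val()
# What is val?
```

Step-by-step execution trace:
1. `get_val()` enters try: `return 20` sets pending return value 20.
2. Before returning, `finally: pass` runs (no effect).
3. get_val() returns 20 → val = 20.
Result: 20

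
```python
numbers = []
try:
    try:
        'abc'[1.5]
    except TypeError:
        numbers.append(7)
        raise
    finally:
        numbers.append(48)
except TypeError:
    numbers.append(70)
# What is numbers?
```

Step-by-step execution trace:
1. Inner try: `'abc'[1.5]` raises TypeError.
2. Inner `except TypeError` matches → `numbers.append(7)` → numbers = [7].
3. bare `raise` re-raises TypeError.
4. Inner `finally` runs during unwinding: `numbers.append(48)` → numbers = [7, 48].
5. Outer `except TypeError` matches → `numbers.append(70)` → numbers = [7, 48, 70].
Result: [7, 48, 70]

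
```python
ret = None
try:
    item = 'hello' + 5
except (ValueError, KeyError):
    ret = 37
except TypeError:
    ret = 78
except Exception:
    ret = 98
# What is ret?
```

Step-by-step execution trace:
1. `item = 'hello' + 5` raises TypeError.
2. `except (ValueError, KeyError)` does not match TypeError; skipped.
3. `except TypeError` matches (exact type match) → ret = 78.
4. `except Exception` is not reached.
Result: 78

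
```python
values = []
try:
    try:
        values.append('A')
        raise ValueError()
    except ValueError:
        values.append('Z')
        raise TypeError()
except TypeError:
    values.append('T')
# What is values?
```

Step-by-step execution trace:
1. Inner try: `values.append('A')` → values = ['A'].
2. `raise ValueError()` raises ValueError.
3. Inner `except ValueError` matches → `values.append('Z')` → values = ['A', 'Z'].
4. `raise TypeError()` raises TypeError; propagates to outer try.
5. Outer `except TypeError` matches → `values.append('T')` → values = ['A', 'Z', 'T'].
Result: ['A', 'Z', 'T']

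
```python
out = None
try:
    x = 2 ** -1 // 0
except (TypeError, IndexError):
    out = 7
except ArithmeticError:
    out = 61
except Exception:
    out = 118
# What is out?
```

Step-by-step execution trace:
1. `x = 2 ** -1 // 0` raises ZeroDivisionError.
2. `except (TypeError, IndexError)` does not match ZeroDivisionError; skipped.
3. `except ArithmeticError` matches (ZeroDivisionError is a subclass of ArithmeticError) → out = 61.
4. `except Exception` is not reached.
Result: 61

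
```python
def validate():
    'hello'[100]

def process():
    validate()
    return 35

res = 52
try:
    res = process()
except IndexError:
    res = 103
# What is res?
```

Step-by-step execution trace:
1. res starts at 52.
2. try: `process()` calls `validate()`.
3. `validate()` evaluates `'hello'[100]`, which raises IndexError; it propagates through process (uncaught).
4. `return 35` in process is not reached; the assignment to res does not complete.
5. `except IndexError` matches → res = 103.
Result: 103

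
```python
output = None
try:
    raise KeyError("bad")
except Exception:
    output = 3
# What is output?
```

Step-by-step execution trace:
1. `raise KeyError(...)` raises KeyError.
2. `except Exception` matches (KeyError is a subclass of Exception) → output = 3.
Result: 3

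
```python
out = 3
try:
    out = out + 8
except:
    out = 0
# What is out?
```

Step-by-step execution trace:
1. out starts at 3.
2. try: `out = out + 8` → out = 11. No exception raised.
3. `except` is skipped.
Result: 11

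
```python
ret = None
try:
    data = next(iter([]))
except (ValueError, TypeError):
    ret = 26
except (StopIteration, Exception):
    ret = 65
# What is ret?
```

Step-by-step execution trace:
1. `data = next(iter([]))` raises StopIteration.
2. `except (ValueError, TypeError)` does not match StopIteration; skipped.
3. `except (StopIteration, Exception)` matches (StopIteration is in the tuple) → ret = 65.
Result: 65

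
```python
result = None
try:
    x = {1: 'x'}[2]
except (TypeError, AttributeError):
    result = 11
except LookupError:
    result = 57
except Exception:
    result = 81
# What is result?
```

Step-by-step execution trace:
1. `x = {1: 'x'}[2]` raises KeyError.
2. `except (TypeError, AttributeError)` does not match KeyError; skipped.
3. `except LookupError` matches (KeyError is a subclass of LookupError) → result = 57.
4. `except Exception` is not reached.
Result: 57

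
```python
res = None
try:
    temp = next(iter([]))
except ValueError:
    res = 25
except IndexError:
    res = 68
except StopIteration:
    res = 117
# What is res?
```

Step-by-step execution trace:
1. `temp = next(iter([]))` raises StopIteration.
2. `except ValueError` does not match StopIteration; skipped.
3. `except IndexError` does not match StopIteration; skipped.
4. `except StopIteration` matches → res = 117.
Result: 117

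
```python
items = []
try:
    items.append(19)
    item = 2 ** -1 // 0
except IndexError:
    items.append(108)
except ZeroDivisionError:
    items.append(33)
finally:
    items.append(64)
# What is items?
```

Step-by-step execution trace:
1. try: `items.append(19)` → items = [19].
2. `item = 2 ** -1 // 0` raises ZeroDivisionError.
3. `except IndexError` does not match ZeroDivisionError; skipped.
4. `except ZeroDivisionError` matches → `items.append(33)` → items = [19, 33].
5. finally always runs: `items.append(64)` → items = [19, 33, 64].
Result: [19, 33, 64]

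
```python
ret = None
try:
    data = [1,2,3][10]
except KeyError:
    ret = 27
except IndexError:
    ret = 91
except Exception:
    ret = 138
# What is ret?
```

Step-by-step execution trace:
1. `data = [1,2,3][10]` raises IndexError.
2. `except KeyError` does not match IndexError; skipped.
3. `except IndexError` matches → ret = 91.
4. Remaining except clauses are skipped.
Result: 91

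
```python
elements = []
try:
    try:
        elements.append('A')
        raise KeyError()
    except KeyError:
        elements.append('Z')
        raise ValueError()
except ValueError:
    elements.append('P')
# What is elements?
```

Step-by-step execution trace:
1. Inner try: `elements.append('A')` → elements = ['A'].
2. `raise KeyError()` raises KeyError.
3. Inner `except KeyError` matches → `elements.append('Z')` → elements = ['A', 'Z'].
4. `raise ValueError()` raises ValueError; propagates to outer try.
5. Outer `except ValueError` matches → `elements.append('P')` → elements = ['A', 'Z', 'P'].
Result: ['A', 'Z', 'P']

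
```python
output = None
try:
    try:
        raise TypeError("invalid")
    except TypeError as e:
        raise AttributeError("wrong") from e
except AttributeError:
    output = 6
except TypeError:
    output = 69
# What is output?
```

Step-by-step execution trace:
1. Inner try raises TypeError; inner `except TypeError as e` catches it.
2. `raise AttributeError(...) from e` raises AttributeError (TypeError is attached as __cause__, but only AttributeError is active).
3. Outer `except AttributeError` matches → output = 6.
4. `except TypeError` is not reached.
Result: 6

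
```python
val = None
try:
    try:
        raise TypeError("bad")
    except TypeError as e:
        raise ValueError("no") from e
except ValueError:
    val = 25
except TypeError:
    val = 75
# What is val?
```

Step-by-step execution trace:
1. Inner try raises TypeError; inner `except TypeError as e` catches it.
2. `raise ValueError(...) from e` raises ValueError (TypeError is attached as __cause__, but only ValueError is active).
3. Outer `except ValueError` matches → val = 25.
4. `except TypeError` is not reached.
Result: 25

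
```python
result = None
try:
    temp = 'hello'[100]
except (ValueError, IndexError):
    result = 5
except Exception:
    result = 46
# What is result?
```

Step-by-step execution trace:
1. `temp = 'hello'[100]` raises IndexError.
2. `except (ValueError, IndexError)` matches (IndexError is in the tuple) → result = 5.
3. `except Exception` is not reached.
Result: 5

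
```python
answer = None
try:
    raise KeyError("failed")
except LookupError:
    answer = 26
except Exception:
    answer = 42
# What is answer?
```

Step-by-step execution trace:
1. `raise KeyError(...)` raises KeyError.
2. `except LookupError` matches (KeyError is a subclass of LookupError) → answer = 26.
3. `except Exception` is not reached.
Result: 26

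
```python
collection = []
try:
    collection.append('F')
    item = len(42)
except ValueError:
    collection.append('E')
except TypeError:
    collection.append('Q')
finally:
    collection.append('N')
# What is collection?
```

Step-by-step execution trace:
1. try: `collection.append('F')` → collection = ['F'].
2. `item = len(42)` raises TypeError.
3. `except ValueError` does not match TypeError; skipped.
4. `except TypeError` matches → `collection.append('Q')` → collection = ['F', 'Q'].
5. finally always runs: `collection.append('N')` → collection = ['F', 'Q', 'N'].
Result: ['F', 'Q', 'N']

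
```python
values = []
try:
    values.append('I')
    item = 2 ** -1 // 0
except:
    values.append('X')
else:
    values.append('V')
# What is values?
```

Step-by-step execution trace:
1. try: `values.append('I')` → values = ['I'].
2. `item = 2 ** -1 // 0` raises ZeroDivisionError.
3. bare `except` matches → `values.append('X')` → values = ['I', 'X'].
4. `else` is skipped (an exception was raised).
Result: ['I', 'X']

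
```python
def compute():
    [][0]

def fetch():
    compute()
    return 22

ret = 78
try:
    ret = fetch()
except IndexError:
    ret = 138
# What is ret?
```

Step-by-step execution trace:
1. ret starts at 78.
2. try: `fetch()` calls `compute()`.
3. `compute()` evaluates `[][0]`, which raises IndexError; it propagates through fetch (uncaught).
4. `return 22` in fetch is not reached; the assignment to ret does not complete.
5. `except IndexError` matches → ret = 138.
Result: 138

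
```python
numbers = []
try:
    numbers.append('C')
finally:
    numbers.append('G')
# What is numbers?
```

Step-by-step execution trace:
1. try: `numbers.append('C')` → numbers = ['C'].
2. The try body completes without raising.
3. finally always runs: `numbers.append('G')` → numbers = ['C', 'G'].
Result: ['C', 'G']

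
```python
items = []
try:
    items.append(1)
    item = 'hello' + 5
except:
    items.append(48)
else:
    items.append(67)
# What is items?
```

Step-by-step execution trace:
1. try: `items.append(1)` → items = [1].
2. `item = 'hello' + 5` raises TypeError.
3. bare `except` matches → `items.append(48)` → items = [1, 48].
4. `else` is skipped (an exception was raised).
Result: [1, 48]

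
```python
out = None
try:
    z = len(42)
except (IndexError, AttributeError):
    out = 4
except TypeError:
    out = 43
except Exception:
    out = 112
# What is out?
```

Step-by-step execution trace:
1. `z = len(42)` raises TypeError.
2. `except (IndexError, AttributeError)` does not match TypeError; skipped.
3. `except TypeError` matches (exact type match) → out = 43.
4. `except Exception` is not reached.
Result: 43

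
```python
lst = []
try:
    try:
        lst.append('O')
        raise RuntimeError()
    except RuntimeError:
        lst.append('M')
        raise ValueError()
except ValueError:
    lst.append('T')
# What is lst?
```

Step-by-step execution trace:
1. Inner try: `lst.append('O')` → lst = ['O'].
2. `raise RuntimeError()` raises RuntimeError.
3. Inner `except RuntimeError` matches → `lst.append('M')` → lst = ['O', 'M'].
4. `raise ValueError()` raises ValueError; propagates to outer try.
5. Outer `except ValueError` matches → `lst.append('T')` → lst = ['O', 'M', 'T'].
Result: ['O', 'M', 'T']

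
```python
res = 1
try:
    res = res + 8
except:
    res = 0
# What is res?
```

Step-by-step execution trace:
1. res starts at 1.
2. try: `res = res + 8` → res = 9. No exception raised.
3. `except` is skipped.
Result: 9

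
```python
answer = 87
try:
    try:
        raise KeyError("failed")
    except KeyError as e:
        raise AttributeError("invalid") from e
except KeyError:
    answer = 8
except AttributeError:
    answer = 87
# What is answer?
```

Step-by-step execution trace:
1. Inner try raises KeyError; inner `except KeyError as e` catches it.
2. `raise AttributeError(...) from e` raises AttributeError (KeyError is attached as __cause__, but only AttributeError is active).
3. Outer `except KeyError` does not match AttributeError; skipped.
4. Outer `except AttributeError` matches → answer = 87.
Result: 87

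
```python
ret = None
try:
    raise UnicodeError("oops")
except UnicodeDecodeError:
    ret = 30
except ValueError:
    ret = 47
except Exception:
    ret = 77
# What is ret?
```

Step-by-step execution trace:
1. `raise UnicodeError(...)` raises UnicodeError.
2. `except UnicodeDecodeError` does not match (UnicodeError is not a subclass of UnicodeDecodeError); skipped.
3. `except ValueError` matches (UnicodeError is a subclass of ValueError) → ret = 47.
4. `except Exception` is not reached.
Result: 47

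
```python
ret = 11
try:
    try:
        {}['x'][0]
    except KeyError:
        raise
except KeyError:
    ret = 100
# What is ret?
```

Step-by-step execution trace:
1. Inner try: `{}['x'][0]` raises KeyError.
2. Inner `except KeyError` matches; bare `raise` re-raises the same KeyError.
3. Outer `except KeyError` matches → ret = 100.
Result: 100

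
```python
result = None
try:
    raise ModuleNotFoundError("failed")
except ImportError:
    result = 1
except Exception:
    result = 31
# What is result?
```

Step-by-step execution trace:
1. `raise ModuleNotFoundError(...)` raises ModuleNotFoundError.
2. `except ImportError` matches (ModuleNotFoundError is a subclass of ImportError) → result = 1.
3. `except Exception` is not reached.
Result: 1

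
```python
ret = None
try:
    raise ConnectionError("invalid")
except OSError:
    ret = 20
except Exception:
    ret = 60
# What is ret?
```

Step-by-step execution trace:
1. `raise ConnectionError(...)` raises ConnectionError.
2. `except OSError` matches (ConnectionError is a subclass of OSError) → ret = 20.
3. `except Exception` is not reached.
Result: 20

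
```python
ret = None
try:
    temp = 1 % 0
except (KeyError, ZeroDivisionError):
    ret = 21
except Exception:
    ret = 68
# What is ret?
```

Step-by-step execution trace:
1. `temp = 1 % 0` raises ZeroDivisionError.
2. `except (KeyError, ZeroDivisionError)` matches (ZeroDivisionError is in the tuple) → ret = 21.
3. `except Exception` is not reached.
Result: 21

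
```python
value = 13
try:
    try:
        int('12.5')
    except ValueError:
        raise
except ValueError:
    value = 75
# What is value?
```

Step-by-step execution trace:
1. Inner try: `int('12.5')` raises ValueError.
2. Inner `except ValueError` matches; bare `raise` re-raises the same ValueError.
3. Outer `except ValueError` matches → value = 75.
Result: 75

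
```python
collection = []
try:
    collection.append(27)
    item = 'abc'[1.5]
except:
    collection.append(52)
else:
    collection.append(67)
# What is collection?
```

Step-by-step execution trace:
1. try: `collection.append(27)` → collection = [27].
2. `item = 'abc'[1.5]` raises TypeError.
3. bare `except` matches → `collection.append(52)` → collection = [27, 52].
4. `else` is skipped (an exception was raised).
Result: [27, 52]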